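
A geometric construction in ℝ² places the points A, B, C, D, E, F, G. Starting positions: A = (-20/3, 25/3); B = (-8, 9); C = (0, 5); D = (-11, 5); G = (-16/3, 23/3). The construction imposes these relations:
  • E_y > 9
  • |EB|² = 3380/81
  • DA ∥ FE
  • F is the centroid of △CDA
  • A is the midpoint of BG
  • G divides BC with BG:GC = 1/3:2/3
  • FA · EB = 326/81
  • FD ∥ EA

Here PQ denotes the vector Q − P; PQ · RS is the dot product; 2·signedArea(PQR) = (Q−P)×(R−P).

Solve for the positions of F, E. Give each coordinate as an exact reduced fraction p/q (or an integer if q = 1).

1. F_x = -53/9  [F is the centroid of △CDA]
2. F_y = 55/9  [F is the centroid of △CDA]
   → F = (-53/9, 55/9)
3. E_x = -14/9  [FD ∥ EA ∩ DA ∥ FE]
4. E_y = 85/9  [FD ∥ EA ∩ DA ∥ FE]
   → E = (-14/9, 85/9)

E = (-14/9, 85/9)
F = (-53/9, 55/9)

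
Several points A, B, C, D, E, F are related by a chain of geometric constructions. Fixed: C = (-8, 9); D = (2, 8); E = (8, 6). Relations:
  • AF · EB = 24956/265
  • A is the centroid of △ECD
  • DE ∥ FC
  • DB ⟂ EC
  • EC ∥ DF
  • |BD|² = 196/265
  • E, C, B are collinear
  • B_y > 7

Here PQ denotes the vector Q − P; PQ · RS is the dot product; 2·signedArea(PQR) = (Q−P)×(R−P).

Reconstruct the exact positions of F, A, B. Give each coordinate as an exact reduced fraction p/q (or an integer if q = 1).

1. F_x = -14  [DE ∥ FC ∩ EC ∥ DF]
2. F_y = 11  [DE ∥ FC ∩ EC ∥ DF]
   → F = (-14, 11)
3. A_x = 2/3  [A is the centroid of △ECD]
4. A_y = 23/3  [A is the centroid of △ECD]
   → A = (2/3, 23/3)
5. B_x = 488/265  [E, C, B are collinear ∩ DB ⟂ EC]
6. B_y = 1896/265  [E, C, B are collinear ∩ DB ⟂ EC]
   → B = (488/265, 1896/265)

A = (2/3, 23/3)
B = (488/265, 1896/265)
F = (-14, 11)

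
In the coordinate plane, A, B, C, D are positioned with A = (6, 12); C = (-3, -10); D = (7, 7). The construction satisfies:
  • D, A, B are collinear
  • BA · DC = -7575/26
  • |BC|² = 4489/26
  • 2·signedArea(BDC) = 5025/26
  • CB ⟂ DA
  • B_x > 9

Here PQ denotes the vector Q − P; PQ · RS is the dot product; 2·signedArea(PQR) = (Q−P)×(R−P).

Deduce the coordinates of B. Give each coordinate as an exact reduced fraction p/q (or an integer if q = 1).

1. B_x = 257/26  [D, A, B are collinear ∩ CB ⟂ DA]
2. B_y = -193/26  [D, A, B are collinear ∩ CB ⟂ DA]
   → B = (257/26, -193/26)

B = (257/26, -193/26)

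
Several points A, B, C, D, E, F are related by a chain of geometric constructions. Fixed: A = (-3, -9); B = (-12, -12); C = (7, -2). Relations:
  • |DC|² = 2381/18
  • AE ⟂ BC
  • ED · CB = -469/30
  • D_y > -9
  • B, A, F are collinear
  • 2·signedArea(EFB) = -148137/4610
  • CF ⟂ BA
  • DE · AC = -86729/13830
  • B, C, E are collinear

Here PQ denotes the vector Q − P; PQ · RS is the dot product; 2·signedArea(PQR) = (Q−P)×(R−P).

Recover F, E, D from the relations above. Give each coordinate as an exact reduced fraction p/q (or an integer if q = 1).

1. F_x = 81/10  [B, A, F are collinear ∩ CF ⟂ BA]
2. F_y = -53/10  [B, A, F are collinear ∩ CF ⟂ BA]
   → F = (81/10, -53/10)
3. E_x = -1713/461  [B, C, E are collinear ∩ AE ⟂ BC]
4. E_y = -3522/461  [B, C, E are collinear ∩ AE ⟂ BC]
   → E = (-1713/461, -3522/461)
5. D_x = -23/10  [DE · AC = -86729/13830 ∩ ED · CB = -469/30]
6. D_y = -263/30  [DE · AC = -86729/13830 ∩ ED · CB = -469/30]
   → D = (-23/10, -263/30)

D = (-23/10, -263/30)
E = (-1713/461, -3522/461)
F = (81/10, -53/10)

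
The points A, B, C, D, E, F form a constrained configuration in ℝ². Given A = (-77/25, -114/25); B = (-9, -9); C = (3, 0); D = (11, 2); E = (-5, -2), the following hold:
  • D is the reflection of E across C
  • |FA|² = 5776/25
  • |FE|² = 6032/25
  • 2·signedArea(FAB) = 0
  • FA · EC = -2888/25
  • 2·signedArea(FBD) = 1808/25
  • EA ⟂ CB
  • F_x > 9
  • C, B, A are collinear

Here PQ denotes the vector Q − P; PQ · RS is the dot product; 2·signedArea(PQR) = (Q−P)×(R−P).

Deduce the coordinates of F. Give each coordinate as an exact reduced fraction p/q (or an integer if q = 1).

F = (227/25, 114/25)

1. F_x = 227/25  [2·signedArea(FAB) = 0 ∩ FA · EC = -2888/25]
2. F_y = 114/25  [2·signedArea(FAB) = 0 ∩ FA · EC = -2888/25]
   → F = (227/25, 114/25)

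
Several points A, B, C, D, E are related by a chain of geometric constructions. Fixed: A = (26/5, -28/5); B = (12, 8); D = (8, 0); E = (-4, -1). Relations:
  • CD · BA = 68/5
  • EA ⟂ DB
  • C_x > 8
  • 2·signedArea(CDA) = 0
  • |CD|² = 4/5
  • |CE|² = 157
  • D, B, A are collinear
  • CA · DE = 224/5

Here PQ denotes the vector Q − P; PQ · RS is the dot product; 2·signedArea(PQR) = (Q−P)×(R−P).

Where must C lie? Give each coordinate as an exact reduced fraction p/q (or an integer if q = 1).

C = (42/5, 4/5)

1. C_x = 42/5  [2·signedArea(CDA) = 0 ∩ CA · DE = 224/5]
2. C_y = 4/5  [2·signedArea(CDA) = 0 ∩ CA · DE = 224/5]
   → C = (42/5, 4/5)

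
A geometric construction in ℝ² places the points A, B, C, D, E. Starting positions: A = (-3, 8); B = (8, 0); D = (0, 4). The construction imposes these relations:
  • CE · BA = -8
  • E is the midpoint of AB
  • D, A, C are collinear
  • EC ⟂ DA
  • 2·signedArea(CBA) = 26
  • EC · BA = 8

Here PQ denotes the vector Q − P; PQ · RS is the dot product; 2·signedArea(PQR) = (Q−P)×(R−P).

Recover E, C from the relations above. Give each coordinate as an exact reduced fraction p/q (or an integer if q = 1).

1. E_x = 5/2  [E is the midpoint of AB]
2. E_y = 4  [E is the midpoint of AB]
   → E = (5/2, 4)
3. C_x = 9/10  [D, A, C are collinear ∩ EC ⟂ DA]
4. C_y = 14/5  [D, A, C are collinear ∩ EC ⟂ DA]
   → C = (9/10, 14/5)

C = (9/10, 14/5)
E = (5/2, 4)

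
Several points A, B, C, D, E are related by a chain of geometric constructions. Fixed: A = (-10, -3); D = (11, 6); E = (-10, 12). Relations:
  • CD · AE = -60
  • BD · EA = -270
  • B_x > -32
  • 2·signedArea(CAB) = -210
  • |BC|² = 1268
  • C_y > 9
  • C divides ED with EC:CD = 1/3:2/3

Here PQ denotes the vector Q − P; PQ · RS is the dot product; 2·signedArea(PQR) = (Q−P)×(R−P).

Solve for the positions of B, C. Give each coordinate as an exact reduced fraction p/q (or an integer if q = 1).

1. B_y = -12  [BD · EA = -270]
2. C_x = -3  [C divides ED with EC:CD = 1/3:2/3]
3. C_y = 10  [C divides ED with EC:CD = 1/3:2/3]
   → C = (-3, 10)
4. B_x = -31  [BD · EA = -270 ∩ 2·signedArea(CAB) = -210]
   → B = (-31, -12)
5. B_y = -12  [BD · EA = -270 ∩ 2·signedArea(CAB) = -210]
   → B = (-31, -12)

B = (-31, -12)
C = (-3, 10)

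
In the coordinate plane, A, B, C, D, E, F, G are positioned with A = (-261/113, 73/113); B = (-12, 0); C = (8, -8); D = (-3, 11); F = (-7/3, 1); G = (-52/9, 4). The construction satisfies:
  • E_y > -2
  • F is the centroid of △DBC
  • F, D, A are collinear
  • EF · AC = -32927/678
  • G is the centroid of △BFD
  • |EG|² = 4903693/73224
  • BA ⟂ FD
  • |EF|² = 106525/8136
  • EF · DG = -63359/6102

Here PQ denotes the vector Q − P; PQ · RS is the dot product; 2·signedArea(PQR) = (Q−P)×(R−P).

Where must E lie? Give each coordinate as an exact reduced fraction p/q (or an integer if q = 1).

1. E_x = 121/452  [EF · AC = -32927/678 ∩ EF · DG = -63359/6102]
2. E_y = -685/452  [EF · AC = -32927/678 ∩ EF · DG = -63359/6102]
   → E = (121/452, -685/452)

E = (121/452, -685/452)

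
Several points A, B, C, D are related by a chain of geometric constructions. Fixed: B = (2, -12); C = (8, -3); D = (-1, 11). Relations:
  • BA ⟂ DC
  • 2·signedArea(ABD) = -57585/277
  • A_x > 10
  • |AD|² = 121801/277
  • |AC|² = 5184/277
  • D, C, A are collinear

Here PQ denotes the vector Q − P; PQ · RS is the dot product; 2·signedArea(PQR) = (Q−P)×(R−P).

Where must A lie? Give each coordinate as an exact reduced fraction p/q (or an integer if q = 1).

1. A_x = 2864/277  [D, C, A are collinear ∩ BA ⟂ DC]
2. A_y = -1839/277  [D, C, A are collinear ∩ BA ⟂ DC]
   → A = (2864/277, -1839/277)

A = (2864/277, -1839/277)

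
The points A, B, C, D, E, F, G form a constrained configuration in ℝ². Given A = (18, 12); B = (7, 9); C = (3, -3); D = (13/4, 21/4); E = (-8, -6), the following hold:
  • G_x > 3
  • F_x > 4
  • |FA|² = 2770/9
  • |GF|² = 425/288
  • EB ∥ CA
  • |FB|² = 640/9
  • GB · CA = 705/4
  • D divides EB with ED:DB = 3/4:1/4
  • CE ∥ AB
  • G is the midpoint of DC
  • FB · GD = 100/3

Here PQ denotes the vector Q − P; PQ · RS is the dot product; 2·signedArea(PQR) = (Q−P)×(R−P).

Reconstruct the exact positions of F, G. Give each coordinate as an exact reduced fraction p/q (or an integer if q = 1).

1. G_x = 25/8  [G is the midpoint of DC]
2. G_y = 9/8  [G is the midpoint of DC]
   → G = (25/8, 9/8)
3. F_x = 13/3  [line -1/8·x + -33/8·y + 14/3 = 0 ∩ |GF|² = 425/288]
4. F_y = 1  [line -1/8·x + -33/8·y + 14/3 = 0 ∩ |GF|² = 425/288]
   → F = (13/3, 1)

F = (13/3, 1)
G = (25/8, 9/8)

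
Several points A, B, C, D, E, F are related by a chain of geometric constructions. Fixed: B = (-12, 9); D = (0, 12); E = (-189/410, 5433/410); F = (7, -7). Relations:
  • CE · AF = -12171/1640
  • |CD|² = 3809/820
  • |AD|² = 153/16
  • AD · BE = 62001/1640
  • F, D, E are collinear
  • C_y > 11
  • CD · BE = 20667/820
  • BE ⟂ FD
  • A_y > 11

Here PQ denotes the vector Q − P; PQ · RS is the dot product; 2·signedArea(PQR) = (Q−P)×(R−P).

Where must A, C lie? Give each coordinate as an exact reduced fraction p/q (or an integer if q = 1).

A = (-3, 45/4)
C = (-883/410, 2443/205)

1. A_x = -3  [line -4731/410·x + -1743/410·y + 21663/1640 = 0 ∩ |AD|² = 153/16]
2. A_y = 45/4  [line -4731/410·x + -1743/410·y + 21663/1640 = 0 ∩ |AD|² = 153/16]
   → A = (-3, 45/4)
3. C_x = -883/410  [CE · AF = -12171/1640 ∩ CD · BE = 20667/820]
4. C_y = 2443/205  [CE · AF = -12171/1640 ∩ CD · BE = 20667/820]
   → C = (-883/410, 2443/205)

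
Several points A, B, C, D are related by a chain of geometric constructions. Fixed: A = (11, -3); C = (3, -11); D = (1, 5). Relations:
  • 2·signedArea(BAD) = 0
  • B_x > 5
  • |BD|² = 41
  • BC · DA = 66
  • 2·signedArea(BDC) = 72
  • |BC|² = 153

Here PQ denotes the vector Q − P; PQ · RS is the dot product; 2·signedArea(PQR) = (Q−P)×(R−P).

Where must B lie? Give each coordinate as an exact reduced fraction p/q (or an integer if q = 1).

B = (6, 1)

1. B_x = 6  [2·signedArea(BAD) = 0 ∩ 2·signedArea(BDC) = 72]
2. B_y = 1  [2·signedArea(BAD) = 0 ∩ 2·signedArea(BDC) = 72]
   → B = (6, 1)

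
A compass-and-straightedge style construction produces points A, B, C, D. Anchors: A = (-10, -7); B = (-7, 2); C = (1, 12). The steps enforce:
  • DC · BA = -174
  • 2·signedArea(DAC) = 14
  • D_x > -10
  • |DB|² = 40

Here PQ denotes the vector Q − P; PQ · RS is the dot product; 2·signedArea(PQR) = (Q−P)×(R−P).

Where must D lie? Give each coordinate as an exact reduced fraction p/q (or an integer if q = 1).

1. D_x = -9  [2·signedArea(DAC) = 14 ∩ DC · BA = -174]
2. D_y = -4  [2·signedArea(DAC) = 14 ∩ DC · BA = -174]
   → D = (-9, -4)

D = (-9, -4)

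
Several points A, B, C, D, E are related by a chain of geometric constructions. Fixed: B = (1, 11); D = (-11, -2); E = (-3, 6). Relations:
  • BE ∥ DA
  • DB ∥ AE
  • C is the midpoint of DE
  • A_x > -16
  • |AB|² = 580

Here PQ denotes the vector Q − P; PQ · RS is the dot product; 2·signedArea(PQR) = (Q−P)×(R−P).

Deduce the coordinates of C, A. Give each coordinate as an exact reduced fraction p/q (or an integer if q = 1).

1. C_x = -7  [C is the midpoint of DE]
2. C_y = 2  [C is the midpoint of DE]
   → C = (-7, 2)
3. A_x = -15  [DB ∥ AE ∩ BE ∥ DA]
4. A_y = -7  [DB ∥ AE ∩ BE ∥ DA]
   → A = (-15, -7)

A = (-15, -7)
C = (-7, 2)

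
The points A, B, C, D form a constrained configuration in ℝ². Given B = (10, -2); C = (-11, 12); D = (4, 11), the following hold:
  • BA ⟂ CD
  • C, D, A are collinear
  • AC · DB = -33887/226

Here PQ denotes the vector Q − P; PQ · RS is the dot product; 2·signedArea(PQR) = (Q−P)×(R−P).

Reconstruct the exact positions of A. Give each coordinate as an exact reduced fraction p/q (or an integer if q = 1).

A = (2449/226, 2383/226)

1. A_x = 2449/226  [C, D, A are collinear ∩ BA ⟂ CD]
2. A_y = 2383/226  [C, D, A are collinear ∩ BA ⟂ CD]
   → A = (2449/226, 2383/226)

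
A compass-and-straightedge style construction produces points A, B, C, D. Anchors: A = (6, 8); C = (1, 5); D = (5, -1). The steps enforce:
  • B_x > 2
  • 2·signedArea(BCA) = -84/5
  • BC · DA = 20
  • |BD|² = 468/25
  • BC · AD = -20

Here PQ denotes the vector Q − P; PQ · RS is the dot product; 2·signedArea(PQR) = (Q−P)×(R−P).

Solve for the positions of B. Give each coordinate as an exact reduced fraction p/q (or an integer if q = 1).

1. B_x = 13/5  [2·signedArea(BCA) = -84/5 ∩ BC · DA = 20]
2. B_y = 13/5  [2·signedArea(BCA) = -84/5 ∩ BC · DA = 20]
   → B = (13/5, 13/5)

B = (13/5, 13/5)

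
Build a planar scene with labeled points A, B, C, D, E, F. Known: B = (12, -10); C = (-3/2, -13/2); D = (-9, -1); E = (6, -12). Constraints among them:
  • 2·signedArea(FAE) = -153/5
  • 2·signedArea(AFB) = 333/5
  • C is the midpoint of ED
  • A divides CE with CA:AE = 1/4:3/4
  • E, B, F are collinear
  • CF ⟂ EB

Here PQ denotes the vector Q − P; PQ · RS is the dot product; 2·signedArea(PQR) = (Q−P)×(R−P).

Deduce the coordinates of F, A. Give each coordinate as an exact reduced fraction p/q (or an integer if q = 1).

A = (3/8, -63/8)
F = (9/10, -137/10)

1. F_x = 9/10  [E, B, F are collinear ∩ CF ⟂ EB]
2. F_y = -137/10  [E, B, F are collinear ∩ CF ⟂ EB]
   → F = (9/10, -137/10)
3. A_x = 3/8  [A divides CE with CA:AE = 1/4:3/4]
4. A_y = -63/8  [A divides CE with CA:AE = 1/4:3/4]
   → A = (3/8, -63/8)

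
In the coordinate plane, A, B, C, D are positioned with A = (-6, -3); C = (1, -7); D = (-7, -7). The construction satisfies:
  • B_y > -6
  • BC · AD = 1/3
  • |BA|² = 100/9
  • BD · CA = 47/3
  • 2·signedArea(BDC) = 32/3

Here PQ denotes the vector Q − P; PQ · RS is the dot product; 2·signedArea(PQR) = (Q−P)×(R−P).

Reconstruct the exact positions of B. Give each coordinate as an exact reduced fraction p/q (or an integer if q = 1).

1. B_x = -4  [2·signedArea(BDC) = 32/3 ∩ BD · CA = 47/3]
2. B_y = -17/3  [2·signedArea(BDC) = 32/3 ∩ BD · CA = 47/3]
   → B = (-4, -17/3)

B = (-4, -17/3)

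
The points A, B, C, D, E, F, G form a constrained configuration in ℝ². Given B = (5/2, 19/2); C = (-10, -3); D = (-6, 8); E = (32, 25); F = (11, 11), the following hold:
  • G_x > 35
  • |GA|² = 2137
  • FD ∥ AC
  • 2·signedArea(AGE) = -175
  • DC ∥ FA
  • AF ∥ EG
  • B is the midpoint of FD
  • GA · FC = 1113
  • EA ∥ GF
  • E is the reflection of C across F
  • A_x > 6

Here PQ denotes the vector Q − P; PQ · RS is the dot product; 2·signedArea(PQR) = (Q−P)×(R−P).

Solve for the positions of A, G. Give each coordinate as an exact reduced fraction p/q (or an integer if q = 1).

1. A_x = 7  [FD ∥ AC ∩ DC ∥ FA]
2. A_y = 0  [FD ∥ AC ∩ DC ∥ FA]
   → A = (7, 0)
3. G_x = 36  [EA ∥ GF ∩ AF ∥ EG]
4. G_y = 36  [EA ∥ GF ∩ AF ∥ EG]
   → G = (36, 36)

A = (7, 0)
G = (36, 36)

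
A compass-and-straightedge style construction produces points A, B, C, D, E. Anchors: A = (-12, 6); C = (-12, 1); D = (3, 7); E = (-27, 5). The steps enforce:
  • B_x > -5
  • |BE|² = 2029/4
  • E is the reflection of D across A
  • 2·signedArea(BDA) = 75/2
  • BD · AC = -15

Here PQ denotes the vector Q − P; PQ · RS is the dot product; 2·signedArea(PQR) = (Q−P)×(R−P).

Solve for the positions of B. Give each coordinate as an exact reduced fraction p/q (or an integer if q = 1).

B = (-9/2, 4)

1. B_x = -9/2  [BD · AC = -15 ∩ 2·signedArea(BDA) = 75/2]
2. B_y = 4  [BD · AC = -15 ∩ 2·signedArea(BDA) = 75/2]
   → B = (-9/2, 4)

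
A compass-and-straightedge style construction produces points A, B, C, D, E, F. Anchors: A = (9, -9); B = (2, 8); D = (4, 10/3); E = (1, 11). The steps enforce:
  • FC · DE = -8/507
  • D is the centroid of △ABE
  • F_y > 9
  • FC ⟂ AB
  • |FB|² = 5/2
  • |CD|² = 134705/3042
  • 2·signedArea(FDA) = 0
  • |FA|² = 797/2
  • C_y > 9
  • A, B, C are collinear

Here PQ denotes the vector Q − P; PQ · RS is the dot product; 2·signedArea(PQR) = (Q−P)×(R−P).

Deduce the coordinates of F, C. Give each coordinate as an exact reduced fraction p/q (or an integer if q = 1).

C = (473/338, 3197/338)
F = (3/2, 19/2)

1. F_x = 3/2  [line 37/3·x + 5·y + -66 = 0 ∩ |FA|² = 797/2]
2. F_y = 19/2  [line 37/3·x + 5·y + -66 = 0 ∩ |FA|² = 797/2]
   → F = (3/2, 19/2)
3. C_x = 473/338  [A, B, C are collinear ∩ FC ⟂ AB]
4. C_y = 3197/338  [A, B, C are collinear ∩ FC ⟂ AB]
   → C = (473/338, 3197/338)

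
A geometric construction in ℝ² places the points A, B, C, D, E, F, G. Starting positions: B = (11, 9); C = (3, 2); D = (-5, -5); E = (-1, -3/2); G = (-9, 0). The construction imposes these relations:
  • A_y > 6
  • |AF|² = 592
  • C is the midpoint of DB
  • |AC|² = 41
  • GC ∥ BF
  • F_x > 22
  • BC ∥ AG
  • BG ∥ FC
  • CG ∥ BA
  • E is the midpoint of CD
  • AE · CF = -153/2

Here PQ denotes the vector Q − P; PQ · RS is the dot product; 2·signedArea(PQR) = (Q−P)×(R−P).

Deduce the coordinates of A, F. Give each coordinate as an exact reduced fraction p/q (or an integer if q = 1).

A = (-1, 7)
F = (23, 11)

1. A_x = -1  [BC ∥ AG ∩ CG ∥ BA]
2. A_y = 7  [BC ∥ AG ∩ CG ∥ BA]
   → A = (-1, 7)
3. F_x = 23  [BG ∥ FC ∩ GC ∥ BF]
4. F_y = 11  [BG ∥ FC ∩ GC ∥ BF]
   → F = (23, 11)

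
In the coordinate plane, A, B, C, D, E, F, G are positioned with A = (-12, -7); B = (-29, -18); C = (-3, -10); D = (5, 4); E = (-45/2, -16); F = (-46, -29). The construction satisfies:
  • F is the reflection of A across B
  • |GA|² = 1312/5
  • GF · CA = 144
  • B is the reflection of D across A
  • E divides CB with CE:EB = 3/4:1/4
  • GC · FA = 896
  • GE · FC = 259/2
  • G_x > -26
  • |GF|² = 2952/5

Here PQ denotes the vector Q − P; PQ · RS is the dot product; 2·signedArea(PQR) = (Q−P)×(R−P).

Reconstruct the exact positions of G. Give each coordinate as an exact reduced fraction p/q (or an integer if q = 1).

1. G_x = -128/5  [GC · FA = 896 ∩ GF · CA = 144]
2. G_y = -79/5  [GC · FA = 896 ∩ GF · CA = 144]
   → G = (-128/5, -79/5)

G = (-128/5, -79/5)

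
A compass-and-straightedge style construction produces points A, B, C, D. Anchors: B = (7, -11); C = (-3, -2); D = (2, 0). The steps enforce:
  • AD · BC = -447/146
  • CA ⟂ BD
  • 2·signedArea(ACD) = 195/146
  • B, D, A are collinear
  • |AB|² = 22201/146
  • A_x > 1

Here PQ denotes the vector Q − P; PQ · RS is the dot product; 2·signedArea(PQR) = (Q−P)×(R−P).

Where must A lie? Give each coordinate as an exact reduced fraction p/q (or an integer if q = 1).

A = (277/146, 33/146)

1. A_x = 277/146  [B, D, A are collinear ∩ CA ⟂ BD]
2. A_y = 33/146  [B, D, A are collinear ∩ CA ⟂ BD]
   → A = (277/146, 33/146)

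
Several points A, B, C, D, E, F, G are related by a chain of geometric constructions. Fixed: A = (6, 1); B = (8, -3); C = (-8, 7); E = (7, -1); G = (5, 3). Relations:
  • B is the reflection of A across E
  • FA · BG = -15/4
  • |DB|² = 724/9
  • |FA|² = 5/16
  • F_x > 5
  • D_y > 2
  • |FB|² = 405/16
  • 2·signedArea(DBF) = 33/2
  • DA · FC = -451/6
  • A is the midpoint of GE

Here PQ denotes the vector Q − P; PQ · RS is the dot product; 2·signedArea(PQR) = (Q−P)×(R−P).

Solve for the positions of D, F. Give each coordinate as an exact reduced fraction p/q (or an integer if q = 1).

D = (4/3, 3)
F = (23/4, 3/2)

1. F_x = 23/4  [line 3·x + -6·y + -33/4 = 0 ∩ |FB|² = 405/16]
2. F_y = 3/2  [line 3·x + -6·y + -33/4 = 0 ∩ |FB|² = 405/16]
   → F = (23/4, 3/2)
3. D_x = 4/3  [2·signedArea(DBF) = 33/2 ∩ DA · FC = -451/6]
4. D_y = 3  [2·signedArea(DBF) = 33/2 ∩ DA · FC = -451/6]
   → D = (4/3, 3)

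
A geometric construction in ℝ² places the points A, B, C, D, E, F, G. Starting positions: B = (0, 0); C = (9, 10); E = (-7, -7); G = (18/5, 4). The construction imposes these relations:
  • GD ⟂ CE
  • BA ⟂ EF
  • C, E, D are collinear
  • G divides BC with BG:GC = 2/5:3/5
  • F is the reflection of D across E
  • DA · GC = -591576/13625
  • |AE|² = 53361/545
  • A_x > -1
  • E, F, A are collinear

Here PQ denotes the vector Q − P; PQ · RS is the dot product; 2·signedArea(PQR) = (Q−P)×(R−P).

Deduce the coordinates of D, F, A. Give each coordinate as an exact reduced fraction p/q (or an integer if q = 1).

1. D_x = 9453/2725  [C, E, D are collinear ∩ GD ⟂ CE]
2. D_y = 11236/2725  [C, E, D are collinear ∩ GD ⟂ CE]
   → D = (9453/2725, 11236/2725)
3. F_x = -47603/2725  [F is the reflection of D across E]
4. F_y = -49386/2725  [F is the reflection of D across E]
   → F = (-47603/2725, -49386/2725)
5. A_x = -119/545  [E, F, A are collinear ∩ BA ⟂ EF]
6. A_y = 112/545  [E, F, A are collinear ∩ BA ⟂ EF]
   → A = (-119/545, 112/545)

A = (-119/545, 112/545)
D = (9453/2725, 11236/2725)
F = (-47603/2725, -49386/2725)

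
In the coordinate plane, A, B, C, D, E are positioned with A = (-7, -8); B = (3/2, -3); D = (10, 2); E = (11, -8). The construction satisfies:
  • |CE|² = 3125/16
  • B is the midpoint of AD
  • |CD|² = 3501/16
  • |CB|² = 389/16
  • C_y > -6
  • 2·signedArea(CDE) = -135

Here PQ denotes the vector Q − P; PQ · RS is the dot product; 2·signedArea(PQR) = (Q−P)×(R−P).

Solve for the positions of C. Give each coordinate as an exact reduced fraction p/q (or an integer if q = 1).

1. C_x = -11/4  [line 10·x + 1·y + 33 = 0 ∩ |CE|² = 3125/16]
2. C_y = -11/2  [line 10·x + 1·y + 33 = 0 ∩ |CE|² = 3125/16]
   → C = (-11/4, -11/2)

C = (-11/4, -11/2)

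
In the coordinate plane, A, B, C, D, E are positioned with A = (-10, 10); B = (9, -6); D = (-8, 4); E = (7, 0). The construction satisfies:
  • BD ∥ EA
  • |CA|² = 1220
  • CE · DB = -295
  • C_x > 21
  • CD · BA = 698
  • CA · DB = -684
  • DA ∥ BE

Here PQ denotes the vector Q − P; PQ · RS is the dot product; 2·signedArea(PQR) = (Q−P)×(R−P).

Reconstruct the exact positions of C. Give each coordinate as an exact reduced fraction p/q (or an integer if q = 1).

1. C_x = 22  [CE · DB = -295 ∩ CD · BA = 698]
2. C_y = -4  [CE · DB = -295 ∩ CD · BA = 698]
   → C = (22, -4)

C = (22, -4)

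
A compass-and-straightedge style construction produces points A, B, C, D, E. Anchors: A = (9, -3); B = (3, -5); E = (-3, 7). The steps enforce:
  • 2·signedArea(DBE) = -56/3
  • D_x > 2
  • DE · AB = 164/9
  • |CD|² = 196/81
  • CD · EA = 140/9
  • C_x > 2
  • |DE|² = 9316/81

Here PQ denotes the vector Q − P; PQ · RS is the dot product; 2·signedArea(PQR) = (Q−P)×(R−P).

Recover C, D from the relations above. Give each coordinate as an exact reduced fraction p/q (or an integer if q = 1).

1. D_x = 3  [2·signedArea(DBE) = -56/3 ∩ DE · AB = 164/9]
2. D_y = -17/9  [2·signedArea(DBE) = -56/3 ∩ DE · AB = 164/9]
   → D = (3, -17/9)
3. C_x = 3  [line -12·x + 10·y + 118/3 = 0 ∩ |CD|² = 196/81]
4. C_y = -1/3  [line -12·x + 10·y + 118/3 = 0 ∩ |CD|² = 196/81]
   → C = (3, -1/3)

C = (3, -1/3)
D = (3, -17/9)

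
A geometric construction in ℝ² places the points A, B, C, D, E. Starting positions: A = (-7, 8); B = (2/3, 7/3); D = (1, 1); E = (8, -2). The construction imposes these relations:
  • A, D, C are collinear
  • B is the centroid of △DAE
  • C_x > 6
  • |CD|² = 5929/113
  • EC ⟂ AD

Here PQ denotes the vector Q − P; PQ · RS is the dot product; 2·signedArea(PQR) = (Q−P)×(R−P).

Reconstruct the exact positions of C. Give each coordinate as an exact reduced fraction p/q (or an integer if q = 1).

C = (729/113, -426/113)

1. C_x = 729/113  [A, D, C are collinear ∩ EC ⟂ AD]
2. C_y = -426/113  [A, D, C are collinear ∩ EC ⟂ AD]
   → C = (729/113, -426/113)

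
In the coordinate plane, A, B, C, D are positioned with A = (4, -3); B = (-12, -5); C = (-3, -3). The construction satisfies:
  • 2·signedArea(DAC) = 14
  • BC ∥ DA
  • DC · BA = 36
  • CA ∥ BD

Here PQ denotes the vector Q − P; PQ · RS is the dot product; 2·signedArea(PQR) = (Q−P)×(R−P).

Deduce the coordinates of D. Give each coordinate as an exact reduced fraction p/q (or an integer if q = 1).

D = (-5, -5)

1. D_x = -5  [BC ∥ DA ∩ CA ∥ BD]
2. D_y = -5  [BC ∥ DA ∩ CA ∥ BD]
   → D = (-5, -5)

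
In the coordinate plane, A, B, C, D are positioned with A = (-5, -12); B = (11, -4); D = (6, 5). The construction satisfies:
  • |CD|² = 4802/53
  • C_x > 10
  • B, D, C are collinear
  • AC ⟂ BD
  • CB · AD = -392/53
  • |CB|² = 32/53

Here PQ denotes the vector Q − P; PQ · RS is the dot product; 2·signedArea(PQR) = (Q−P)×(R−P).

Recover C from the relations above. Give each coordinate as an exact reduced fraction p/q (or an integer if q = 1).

1. C_x = 563/53  [B, D, C are collinear ∩ AC ⟂ BD]
2. C_y = -176/53  [B, D, C are collinear ∩ AC ⟂ BD]
   → C = (563/53, -176/53)

C = (563/53, -176/53)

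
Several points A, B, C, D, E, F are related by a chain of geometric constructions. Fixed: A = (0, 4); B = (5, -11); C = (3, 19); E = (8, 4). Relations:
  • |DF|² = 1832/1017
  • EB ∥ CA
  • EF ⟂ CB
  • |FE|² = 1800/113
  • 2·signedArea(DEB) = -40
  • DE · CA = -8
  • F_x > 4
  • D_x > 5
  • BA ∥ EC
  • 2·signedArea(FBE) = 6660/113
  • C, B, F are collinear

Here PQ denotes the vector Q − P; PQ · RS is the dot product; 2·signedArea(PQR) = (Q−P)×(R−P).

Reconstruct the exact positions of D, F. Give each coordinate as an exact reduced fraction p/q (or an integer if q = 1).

1. D_x = 16/3  [DE · CA = -8 ∩ 2·signedArea(DEB) = -40]
2. D_y = 4  [DE · CA = -8 ∩ 2·signedArea(DEB) = -40]
   → D = (16/3, 4)
3. F_x = 454/113  [C, B, F are collinear ∩ EF ⟂ CB]
4. F_y = 422/113  [C, B, F are collinear ∩ EF ⟂ CB]
   → F = (454/113, 422/113)

D = (16/3, 4)
F = (454/113, 422/113)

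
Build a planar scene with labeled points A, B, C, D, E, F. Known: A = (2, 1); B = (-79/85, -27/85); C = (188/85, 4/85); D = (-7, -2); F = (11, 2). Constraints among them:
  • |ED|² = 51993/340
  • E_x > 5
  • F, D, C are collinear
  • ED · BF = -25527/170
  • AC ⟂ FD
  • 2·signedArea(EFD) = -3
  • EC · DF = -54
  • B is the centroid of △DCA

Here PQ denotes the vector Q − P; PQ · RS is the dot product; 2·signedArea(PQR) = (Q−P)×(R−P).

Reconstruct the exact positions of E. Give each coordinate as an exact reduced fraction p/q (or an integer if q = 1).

E = (428/85, 143/170)

1. E_x = 428/85  [EC · DF = -54 ∩ 2·signedArea(EFD) = -3]
2. E_y = 143/170  [EC · DF = -54 ∩ 2·signedArea(EFD) = -3]
   → E = (428/85, 143/170)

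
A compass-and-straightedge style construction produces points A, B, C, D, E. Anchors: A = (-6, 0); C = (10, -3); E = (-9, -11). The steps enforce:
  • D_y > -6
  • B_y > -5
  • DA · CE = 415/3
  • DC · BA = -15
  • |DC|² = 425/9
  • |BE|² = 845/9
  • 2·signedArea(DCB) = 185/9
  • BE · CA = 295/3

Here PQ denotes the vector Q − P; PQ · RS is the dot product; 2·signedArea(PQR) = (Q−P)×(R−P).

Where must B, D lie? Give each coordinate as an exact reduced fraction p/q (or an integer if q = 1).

1. B_x = -5/3  [line 16·x + -3·y + 38/3 = 0 ∩ |BE|² = 845/9]
2. B_y = -14/3  [line 16·x + -3·y + 38/3 = 0 ∩ |BE|² = 845/9]
   → B = (-5/3, -14/3)
3. D_x = 11/3  [2·signedArea(DCB) = 185/9 ∩ DC · BA = -15]
4. D_y = -17/3  [2·signedArea(DCB) = 185/9 ∩ DC · BA = -15]
   → D = (11/3, -17/3)

B = (-5/3, -14/3)
D = (11/3, -17/3)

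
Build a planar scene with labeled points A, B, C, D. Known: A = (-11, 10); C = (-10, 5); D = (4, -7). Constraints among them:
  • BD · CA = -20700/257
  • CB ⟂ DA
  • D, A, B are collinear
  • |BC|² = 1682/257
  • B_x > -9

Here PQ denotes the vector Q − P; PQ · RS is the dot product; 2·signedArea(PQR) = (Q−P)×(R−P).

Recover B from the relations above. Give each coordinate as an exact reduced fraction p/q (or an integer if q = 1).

B = (-2077/257, 1720/257)

1. B_x = -2077/257  [D, A, B are collinear ∩ CB ⟂ DA]
2. B_y = 1720/257  [D, A, B are collinear ∩ CB ⟂ DA]
   → B = (-2077/257, 1720/257)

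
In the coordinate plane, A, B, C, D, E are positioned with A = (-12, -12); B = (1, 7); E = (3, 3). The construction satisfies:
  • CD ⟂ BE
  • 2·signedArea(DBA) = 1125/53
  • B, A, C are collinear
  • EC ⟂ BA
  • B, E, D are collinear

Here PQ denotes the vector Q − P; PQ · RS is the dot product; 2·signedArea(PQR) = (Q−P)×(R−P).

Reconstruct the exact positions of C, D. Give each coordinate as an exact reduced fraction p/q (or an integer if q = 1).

1. C_x = -12/53  [B, A, C are collinear ∩ EC ⟂ BA]
2. C_y = 276/53  [B, A, C are collinear ∩ EC ⟂ BA]
   → C = (-12/53, 276/53)
3. D_x = 78/53  [B, E, D are collinear ∩ CD ⟂ BE]
4. D_y = 321/53  [B, E, D are collinear ∩ CD ⟂ BE]
   → D = (78/53, 321/53)

C = (-12/53, 276/53)
D = (78/53, 321/53)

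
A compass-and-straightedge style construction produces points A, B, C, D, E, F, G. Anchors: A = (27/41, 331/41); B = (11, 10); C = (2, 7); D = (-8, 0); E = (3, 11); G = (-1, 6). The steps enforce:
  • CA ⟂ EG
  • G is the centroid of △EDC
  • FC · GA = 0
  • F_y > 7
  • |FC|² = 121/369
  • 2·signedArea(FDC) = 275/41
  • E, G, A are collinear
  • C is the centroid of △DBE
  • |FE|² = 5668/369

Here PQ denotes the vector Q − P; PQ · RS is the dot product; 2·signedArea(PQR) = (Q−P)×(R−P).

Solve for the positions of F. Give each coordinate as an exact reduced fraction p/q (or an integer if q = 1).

1. F_x = 191/123  [FC · GA = 0 ∩ 2·signedArea(FDC) = 275/41]
2. F_y = 905/123  [FC · GA = 0 ∩ 2·signedArea(FDC) = 275/41]
   → F = (191/123, 905/123)

F = (191/123, 905/123)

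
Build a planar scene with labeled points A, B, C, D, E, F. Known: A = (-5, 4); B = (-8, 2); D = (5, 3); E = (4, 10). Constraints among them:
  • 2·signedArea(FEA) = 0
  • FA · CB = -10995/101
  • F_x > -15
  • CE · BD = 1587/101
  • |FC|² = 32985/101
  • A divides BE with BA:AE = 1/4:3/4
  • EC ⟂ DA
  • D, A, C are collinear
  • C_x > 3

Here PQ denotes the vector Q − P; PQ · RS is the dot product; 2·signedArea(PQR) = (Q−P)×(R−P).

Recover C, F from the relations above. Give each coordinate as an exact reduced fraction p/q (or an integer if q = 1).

1. C_x = 335/101  [D, A, C are collinear ∩ EC ⟂ DA]
2. C_y = 320/101  [D, A, C are collinear ∩ EC ⟂ DA]
   → C = (335/101, 320/101)
3. F_x = -14  [2·signedArea(FEA) = 0 ∩ FA · CB = -10995/101]
4. F_y = -2  [2·signedArea(FEA) = 0 ∩ FA · CB = -10995/101]
   → F = (-14, -2)

C = (335/101, 320/101)
F = (-14, -2)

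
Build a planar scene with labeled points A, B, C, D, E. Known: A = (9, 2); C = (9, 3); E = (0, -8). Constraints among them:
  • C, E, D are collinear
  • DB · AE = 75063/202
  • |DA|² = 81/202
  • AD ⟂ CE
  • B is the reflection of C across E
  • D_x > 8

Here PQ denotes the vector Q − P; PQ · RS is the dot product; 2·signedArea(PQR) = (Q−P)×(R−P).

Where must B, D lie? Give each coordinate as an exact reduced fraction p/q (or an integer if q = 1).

1. B_x = -9  [B is the reflection of C across E]
2. B_y = -19  [B is the reflection of C across E]
   → B = (-9, -19)
3. D_x = 1719/202  [C, E, D are collinear ∩ AD ⟂ CE]
4. D_y = 485/202  [C, E, D are collinear ∩ AD ⟂ CE]
   → D = (1719/202, 485/202)

B = (-9, -19)
D = (1719/202, 485/202)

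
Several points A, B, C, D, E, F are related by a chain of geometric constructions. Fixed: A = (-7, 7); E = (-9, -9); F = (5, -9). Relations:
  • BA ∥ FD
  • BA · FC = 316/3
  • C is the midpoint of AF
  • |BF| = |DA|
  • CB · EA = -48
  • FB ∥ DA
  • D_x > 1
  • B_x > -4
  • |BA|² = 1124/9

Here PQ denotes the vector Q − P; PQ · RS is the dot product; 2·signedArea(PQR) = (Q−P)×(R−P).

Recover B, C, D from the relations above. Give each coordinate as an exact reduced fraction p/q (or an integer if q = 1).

B = (-11/3, -11/3)
C = (-1, -1)
D = (5/3, 5/3)

1. C_x = -1  [C is the midpoint of AF]
2. C_y = -1  [C is the midpoint of AF]
   → C = (-1, -1)
3. B_x = -11/3  [BA · FC = 316/3 ∩ CB · EA = -48]
4. B_y = -11/3  [BA · FC = 316/3 ∩ CB · EA = -48]
   → B = (-11/3, -11/3)
5. D_x = 5/3  [FB ∥ DA ∩ BA ∥ FD]
6. D_y = 5/3  [FB ∥ DA ∩ BA ∥ FD]
   → D = (5/3, 5/3)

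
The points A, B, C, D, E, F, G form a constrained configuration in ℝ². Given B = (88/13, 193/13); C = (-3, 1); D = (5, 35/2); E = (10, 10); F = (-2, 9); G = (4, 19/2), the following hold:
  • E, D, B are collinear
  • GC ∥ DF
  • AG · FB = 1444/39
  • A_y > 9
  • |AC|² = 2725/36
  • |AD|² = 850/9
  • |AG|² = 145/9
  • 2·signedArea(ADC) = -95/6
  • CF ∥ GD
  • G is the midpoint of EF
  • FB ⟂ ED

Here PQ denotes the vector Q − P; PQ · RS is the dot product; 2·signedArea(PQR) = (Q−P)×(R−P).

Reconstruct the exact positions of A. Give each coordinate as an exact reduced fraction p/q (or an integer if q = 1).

A = (0, 55/6)

1. A_x = 0  [2·signedArea(ADC) = -95/6 ∩ AG · FB = 1444/39]
2. A_y = 55/6  [2·signedArea(ADC) = -95/6 ∩ AG · FB = 1444/39]
   → A = (0, 55/6)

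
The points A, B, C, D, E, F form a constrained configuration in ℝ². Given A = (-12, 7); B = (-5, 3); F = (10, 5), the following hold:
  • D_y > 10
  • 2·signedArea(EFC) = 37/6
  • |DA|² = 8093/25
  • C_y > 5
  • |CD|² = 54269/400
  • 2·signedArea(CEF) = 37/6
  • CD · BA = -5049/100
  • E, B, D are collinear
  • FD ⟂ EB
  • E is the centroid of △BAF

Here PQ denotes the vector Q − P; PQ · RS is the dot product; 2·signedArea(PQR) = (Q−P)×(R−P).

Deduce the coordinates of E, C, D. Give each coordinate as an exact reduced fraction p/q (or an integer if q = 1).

C = (-19/4, 11/2)
D = (139/25, 273/25)
E = (-7/3, 5)

1. E_x = -7/3  [E is the centroid of △BAF]
2. E_y = 5  [E is the centroid of △BAF]
   → E = (-7/3, 5)
3. C_y = 11/2  [2·signedArea(EFC) = 37/6]
4. D_x = 139/25  [E, B, D are collinear ∩ FD ⟂ EB]
5. D_y = 273/25  [E, B, D are collinear ∩ FD ⟂ EB]
   → D = (139/25, 273/25)
6. C_x = -19/4  [CD · BA = -5049/100 ∩ 2·signedArea(EFC) = 37/6]
   → C = (-19/4, 11/2)
7. C_y = 11/2  [CD · BA = -5049/100 ∩ 2·signedArea(EFC) = 37/6]
   → C = (-19/4, 11/2)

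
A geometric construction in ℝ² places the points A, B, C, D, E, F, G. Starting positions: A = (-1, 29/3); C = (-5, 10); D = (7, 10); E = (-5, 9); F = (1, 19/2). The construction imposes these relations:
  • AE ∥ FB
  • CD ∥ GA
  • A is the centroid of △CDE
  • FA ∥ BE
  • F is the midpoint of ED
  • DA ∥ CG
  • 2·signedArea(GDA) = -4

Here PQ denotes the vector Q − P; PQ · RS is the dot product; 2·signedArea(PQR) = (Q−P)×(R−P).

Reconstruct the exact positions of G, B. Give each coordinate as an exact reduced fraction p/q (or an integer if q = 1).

B = (-3, 53/6)
G = (-13, 29/3)

1. G_x = -13  [CD ∥ GA ∩ DA ∥ CG]
2. G_y = 29/3  [CD ∥ GA ∩ DA ∥ CG]
   → G = (-13, 29/3)
3. B_x = -3  [FA ∥ BE ∩ AE ∥ FB]
4. B_y = 53/6  [FA ∥ BE ∩ AE ∥ FB]
   → B = (-3, 53/6)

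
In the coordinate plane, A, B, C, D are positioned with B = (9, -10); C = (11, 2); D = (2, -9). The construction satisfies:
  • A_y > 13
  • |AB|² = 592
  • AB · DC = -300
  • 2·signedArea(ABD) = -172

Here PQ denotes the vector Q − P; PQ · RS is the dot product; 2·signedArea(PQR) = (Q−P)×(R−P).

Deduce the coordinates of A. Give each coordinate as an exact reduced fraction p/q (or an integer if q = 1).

A = (13, 14)

1. A_x = 13  [AB · DC = -300 ∩ 2·signedArea(ABD) = -172]
2. A_y = 14  [AB · DC = -300 ∩ 2·signedArea(ABD) = -172]
   → A = (13, 14)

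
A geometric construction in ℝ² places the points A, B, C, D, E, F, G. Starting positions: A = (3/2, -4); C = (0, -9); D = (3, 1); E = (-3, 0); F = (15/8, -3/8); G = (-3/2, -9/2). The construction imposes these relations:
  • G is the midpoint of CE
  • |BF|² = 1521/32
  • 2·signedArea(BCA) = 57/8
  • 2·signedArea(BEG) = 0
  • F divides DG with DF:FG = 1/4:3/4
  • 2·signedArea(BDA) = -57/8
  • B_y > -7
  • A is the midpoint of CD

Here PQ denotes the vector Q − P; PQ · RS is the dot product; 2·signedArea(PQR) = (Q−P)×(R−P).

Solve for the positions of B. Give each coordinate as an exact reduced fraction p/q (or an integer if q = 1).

B = (-3/4, -27/4)

1. B_x = -3/4  [2·signedArea(BEG) = 0 ∩ 2·signedArea(BCA) = 57/8]
2. B_y = -27/4  [2·signedArea(BEG) = 0 ∩ 2·signedArea(BCA) = 57/8]
   → B = (-3/4, -27/4)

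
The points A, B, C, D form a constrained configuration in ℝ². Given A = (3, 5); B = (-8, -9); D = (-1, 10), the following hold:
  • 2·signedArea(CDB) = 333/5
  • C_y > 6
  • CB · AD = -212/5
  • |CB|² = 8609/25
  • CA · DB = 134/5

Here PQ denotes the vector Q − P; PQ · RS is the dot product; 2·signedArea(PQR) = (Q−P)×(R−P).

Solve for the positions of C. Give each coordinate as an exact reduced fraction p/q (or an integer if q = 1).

1. C_x = 7/5  [CB · AD = -212/5 ∩ CA · DB = 134/5]
2. C_y = 7  [CB · AD = -212/5 ∩ CA · DB = 134/5]
   → C = (7/5, 7)

C = (7/5, 7)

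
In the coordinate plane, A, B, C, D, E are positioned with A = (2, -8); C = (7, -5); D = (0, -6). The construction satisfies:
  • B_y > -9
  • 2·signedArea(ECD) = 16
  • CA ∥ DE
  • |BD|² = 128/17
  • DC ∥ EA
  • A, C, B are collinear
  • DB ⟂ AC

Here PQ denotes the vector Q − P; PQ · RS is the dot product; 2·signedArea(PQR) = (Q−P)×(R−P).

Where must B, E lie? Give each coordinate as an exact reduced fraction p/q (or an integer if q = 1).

1. B_x = 24/17  [A, C, B are collinear ∩ DB ⟂ AC]
2. B_y = -142/17  [A, C, B are collinear ∩ DB ⟂ AC]
   → B = (24/17, -142/17)
3. E_x = -5  [DC ∥ EA ∩ CA ∥ DE]
4. E_y = -9  [DC ∥ EA ∩ CA ∥ DE]
   → E = (-5, -9)

B = (24/17, -142/17)
E = (-5, -9)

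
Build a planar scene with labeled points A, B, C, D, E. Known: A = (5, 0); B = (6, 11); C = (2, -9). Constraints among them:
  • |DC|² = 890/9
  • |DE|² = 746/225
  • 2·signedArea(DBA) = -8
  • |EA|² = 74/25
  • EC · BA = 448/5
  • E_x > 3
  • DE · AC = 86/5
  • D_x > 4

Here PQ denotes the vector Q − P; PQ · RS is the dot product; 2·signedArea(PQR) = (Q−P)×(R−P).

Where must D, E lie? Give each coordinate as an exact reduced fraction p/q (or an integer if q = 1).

1. D_x = 13/3  [line 11·x + -1·y + -47 = 0 ∩ |DC|² = 890/9]
2. D_y = 2/3  [line 11·x + -1·y + -47 = 0 ∩ |DC|² = 890/9]
   → D = (13/3, 2/3)
3. E_x = 18/5  [EC · BA = 448/5 ∩ DE · AC = 86/5]
4. E_y = -1  [EC · BA = 448/5 ∩ DE · AC = 86/5]
   → E = (18/5, -1)

D = (13/3, 2/3)
E = (18/5, -1)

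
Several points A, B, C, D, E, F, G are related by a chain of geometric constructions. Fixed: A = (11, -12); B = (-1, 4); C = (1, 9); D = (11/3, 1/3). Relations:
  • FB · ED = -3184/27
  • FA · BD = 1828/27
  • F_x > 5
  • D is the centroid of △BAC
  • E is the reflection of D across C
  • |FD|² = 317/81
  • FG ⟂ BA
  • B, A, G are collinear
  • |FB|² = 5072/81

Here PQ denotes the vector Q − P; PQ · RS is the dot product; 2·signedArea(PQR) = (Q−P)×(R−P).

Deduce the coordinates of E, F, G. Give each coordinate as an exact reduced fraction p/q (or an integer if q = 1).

E = (-5/3, 53/3)
F = (47/9, -8/9)
G = (269/75, -476/225)

1. E_x = -5/3  [E is the reflection of D across C]
2. E_y = 53/3  [E is the reflection of D across C]
   → E = (-5/3, 53/3)
3. F_x = 47/9  [FA · BD = 1828/27 ∩ FB · ED = -3184/27]
4. F_y = -8/9  [FA · BD = 1828/27 ∩ FB · ED = -3184/27]
   → F = (47/9, -8/9)
5. G_x = 269/75  [B, A, G are collinear ∩ FG ⟂ BA]
6. G_y = -476/225  [B, A, G are collinear ∩ FG ⟂ BA]
   → G = (269/75, -476/225)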